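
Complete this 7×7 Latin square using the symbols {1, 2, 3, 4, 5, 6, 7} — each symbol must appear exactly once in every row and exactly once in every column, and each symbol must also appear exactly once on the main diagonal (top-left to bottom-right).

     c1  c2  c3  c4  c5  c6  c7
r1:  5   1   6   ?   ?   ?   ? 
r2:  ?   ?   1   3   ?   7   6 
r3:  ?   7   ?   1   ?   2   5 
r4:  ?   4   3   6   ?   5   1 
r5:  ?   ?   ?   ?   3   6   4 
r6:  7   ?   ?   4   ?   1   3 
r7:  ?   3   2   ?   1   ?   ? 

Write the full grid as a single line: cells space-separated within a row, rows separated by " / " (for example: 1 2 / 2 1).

5 1 6 7 4 3 2 / 4 2 1 3 5 7 6 / 3 7 4 1 6 2 5 / 2 4 3 6 7 5 1 / 1 5 7 2 3 6 4 / 7 6 5 4 2 1 3 / 6 3 2 5 1 4 7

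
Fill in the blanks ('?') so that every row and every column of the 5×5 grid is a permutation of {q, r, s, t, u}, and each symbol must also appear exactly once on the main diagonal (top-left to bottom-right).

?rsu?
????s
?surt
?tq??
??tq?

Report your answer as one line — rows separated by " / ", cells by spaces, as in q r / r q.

t r s u q / u q r t s / q s u r t / r t q s u / s u t q r

At row 1, column 5: row 1 has {r,s,u}; column 5 has {s,t}; that leaves q.
At row 2, column 2: row 2 has {s}; column 2 has {r,s,t}; the diagonal has {u}; that leaves q.
At row 2, column 3: row 2 has {q,s}; column 3 has {q,s,t,u}; that leaves r.
At row 2, column 4: row 2 has {q,r,s}; column 4 has {q,r,u}; that leaves t.
At row 3, column 1: row 3 has {r,s,t,u}; column 1 is empty so far; that leaves q.
At row 4, column 4: row 4 has {q,t}; column 4 has {q,r,t,u}; the diagonal has {q,u}; that leaves s.
At row 5, column 2: row 5 has {q,t}; column 2 has {q,r,s,t}; that leaves u.
At row 5, column 5: row 5 has {q,t,u}; column 5 has {q,s,t}; the diagonal has {q,s,u}; that leaves r.
At row 1, column 1: row 1 has {q,r,s,u}; column 1 has {q}; the diagonal has {q,r,s,u}; that leaves t.
At row 2, column 1: row 2 has {q,r,s,t}; column 1 has {q,t}; that leaves u.
At row 4, column 1: row 4 has {q,s,t}; column 1 has {q,t,u}; that leaves r.
At row 4, column 5: row 4 has {q,r,s,t}; column 5 has {q,r,s,t}; that leaves u.
At row 5, column 1: row 5 has {q,r,t,u}; column 1 has {q,r,t,u}; that leaves s.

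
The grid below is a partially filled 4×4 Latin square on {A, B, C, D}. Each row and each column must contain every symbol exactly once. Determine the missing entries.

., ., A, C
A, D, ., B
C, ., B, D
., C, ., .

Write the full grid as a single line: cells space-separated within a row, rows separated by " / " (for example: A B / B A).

D B A C / A D C B / C A B D / B C D A

Cell (r1,c2): row 1 has {A,C}; column 2 has {C,D} → B.
Cell (r2,c3): row 2 has {A,B,D}; column 3 has {A,B} → C.
Cell (r3,c2): row 3 has {B,C,D}; column 2 has {B,C,D} → A.
Cell (r4,c3): row 4 has {C}; column 3 has {A,B,C} → D.
Cell (r4,c4): row 4 has {C,D}; column 4 has {B,C,D} → A.
Cell (r1,c1): row 1 has {A,B,C}; column 1 has {A,C} → D.
Cell (r4,c1): row 4 has {A,C,D}; column 1 has {A,C,D} → B.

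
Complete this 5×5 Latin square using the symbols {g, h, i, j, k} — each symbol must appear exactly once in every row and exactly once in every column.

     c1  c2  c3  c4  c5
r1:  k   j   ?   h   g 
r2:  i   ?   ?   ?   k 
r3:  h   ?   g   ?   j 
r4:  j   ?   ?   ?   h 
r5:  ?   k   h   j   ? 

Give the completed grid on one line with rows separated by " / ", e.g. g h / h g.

row 1 has {g,h,j,k}; column 3 has {g,h} — only i is left for (r1,c3).
row 2 has {i,k}; column 3 has {g,h,i} — only j is left for (r2,c3).
row 2 has {i,j,k}; column 4 has {h,j} — only g is left for (r2,c4).
row 3 has {g,h,j}; column 2 has {j,k} — only i is left for (r3,c2).
row 3 has {g,h,i,j}; column 4 has {g,h,j} — only k is left for (r3,c4).
row 4 has {h,j}; column 2 has {i,j,k} — only g is left for (r4,c2).
row 4 has {g,h,j}; column 3 has {g,h,i,j} — only k is left for (r4,c3).
row 4 has {g,h,j,k}; column 4 has {g,h,j,k} — only i is left for (r4,c4).
row 5 has {h,j,k}; column 1 has {h,i,j,k} — only g is left for (r5,c1).
row 5 has {g,h,j,k}; column 5 has {g,h,j,k} — only i is left for (r5,c5).
row 2 has {g,i,j,k}; column 2 has {g,i,j,k} — only h is left for (r2,c2).

k j i h g / i h j g k / h i g k j / j g k i h / g k h j i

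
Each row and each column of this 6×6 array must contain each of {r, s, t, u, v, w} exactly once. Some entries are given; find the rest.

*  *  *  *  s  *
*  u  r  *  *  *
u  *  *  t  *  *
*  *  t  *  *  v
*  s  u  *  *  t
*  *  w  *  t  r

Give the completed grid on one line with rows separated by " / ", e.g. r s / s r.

Cell (r1,c3): row 1 has {s}; column 3 has {r,t,u,w} → v.
Cell (r3,c3): row 3 has {t,u}; column 3 has {r,t,u,v,w} → s.
Cell (r3,c6): row 3 has {s,t,u}; column 6 has {r,t,v} → w.
Cell (r6,c2): row 6 has {r,t,w}; column 2 has {s,u} → v.
Cell (r1,c6): row 1 has {s,v}; column 6 has {r,t,v,w} → u.
Cell (r2,c6): row 2 has {r,u}; column 6 has {r,t,u,v,w} → s.
Cell (r3,c2): row 3 has {s,t,u,w}; column 2 has {s,u,v} → r.
Cell (r3,c5): row 3 has {r,s,t,u,w}; column 5 has {s,t} → v.
Cell (r4,c2): row 4 has {t,v}; column 2 has {r,s,u,v} → w.
Cell (r6,c1): row 6 has {r,t,v,w}; column 1 has {u} → s.
Cell (r6,c4): row 6 has {r,s,t,v,w}; column 4 has {t} → u.
Cell (r1,c2): row 1 has {s,u,v}; column 2 has {r,s,u,v,w} → t.
Cell (r2,c5): row 2 has {r,s,u}; column 5 has {s,t,v} → w.
Cell (r4,c1): row 4 has {t,v,w}; column 1 has {s,u} → r.
Cell (r4,c4): row 4 has {r,t,v,w}; column 4 has {t,u} → s.
Cell (r4,c5): row 4 has {r,s,t,v,w}; column 5 has {s,t,v,w} → u.
Cell (r5,c5): row 5 has {s,t,u}; column 5 has {s,t,u,v,w} → r.
Cell (r1,c1): row 1 has {s,t,u,v}; column 1 has {r,s,u} → w.
Cell (r1,c4): row 1 has {s,t,u,v,w}; column 4 has {s,t,u} → r.
Cell (r2,c4): row 2 has {r,s,u,w}; column 4 has {r,s,t,u} → v.
Cell (r5,c1): row 5 has {r,s,t,u}; column 1 has {r,s,u,w} → v.
Cell (r5,c4): row 5 has {r,s,t,u,v}; column 4 has {r,s,t,u,v} → w.
Cell (r2,c1): row 2 has {r,s,u,v,w}; column 1 has {r,s,u,v,w} → t.

w t v r s u / t u r v w s / u r s t v w / r w t s u v / v s u w r t / s v w u t r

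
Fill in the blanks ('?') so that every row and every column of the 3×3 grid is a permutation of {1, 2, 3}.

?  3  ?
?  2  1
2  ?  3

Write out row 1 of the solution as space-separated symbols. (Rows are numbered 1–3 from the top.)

1 3 2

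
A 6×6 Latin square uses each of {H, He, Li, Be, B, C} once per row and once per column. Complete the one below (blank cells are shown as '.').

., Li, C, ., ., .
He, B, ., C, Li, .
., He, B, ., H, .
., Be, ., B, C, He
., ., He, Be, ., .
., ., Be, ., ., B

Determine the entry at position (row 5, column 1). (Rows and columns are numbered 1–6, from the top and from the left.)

C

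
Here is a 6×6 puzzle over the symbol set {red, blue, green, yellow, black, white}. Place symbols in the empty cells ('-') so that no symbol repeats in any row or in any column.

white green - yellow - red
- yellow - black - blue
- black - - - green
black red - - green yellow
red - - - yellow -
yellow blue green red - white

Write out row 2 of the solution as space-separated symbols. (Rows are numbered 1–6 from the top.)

(r2,c1) = green
(r3,c1) = blue
(r3,c4) = white
(r3,c5) = red
(r4,c4) = blue
(r5,c2) = white
(r5,c4) = green
(r5,c6) = black
(r6,c5) = black
(r1,c5) = blue
(r2,c5) = white
(r3,c3) = yellow
(r4,c3) = white
(r5,c3) = blue
(r1,c3) = black
(r2,c3) = red

green yellow red black white blue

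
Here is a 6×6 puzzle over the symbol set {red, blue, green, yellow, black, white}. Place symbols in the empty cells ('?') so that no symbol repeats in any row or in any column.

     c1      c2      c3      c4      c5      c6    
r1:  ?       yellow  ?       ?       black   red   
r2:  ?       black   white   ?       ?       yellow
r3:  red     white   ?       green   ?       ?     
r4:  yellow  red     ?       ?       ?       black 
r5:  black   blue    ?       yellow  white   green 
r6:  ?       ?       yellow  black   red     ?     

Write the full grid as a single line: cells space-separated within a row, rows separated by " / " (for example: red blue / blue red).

white yellow green blue black red / green black white red blue yellow / red white black green yellow blue / yellow red blue white green black / black blue red yellow white green / blue green yellow black red white

(r3,c6) = blue
(r5,c3) = red
(r6,c2) = green
(r6,c6) = white
(r3,c3) = black
(r3,c5) = yellow
(r6,c1) = blue
(r2,c1) = green
(r2,c5) = blue
(r4,c5) = green
(r1,c1) = white
(r1,c4) = blue
(r2,c4) = red
(r4,c3) = blue
(r4,c4) = white
(r1,c3) = green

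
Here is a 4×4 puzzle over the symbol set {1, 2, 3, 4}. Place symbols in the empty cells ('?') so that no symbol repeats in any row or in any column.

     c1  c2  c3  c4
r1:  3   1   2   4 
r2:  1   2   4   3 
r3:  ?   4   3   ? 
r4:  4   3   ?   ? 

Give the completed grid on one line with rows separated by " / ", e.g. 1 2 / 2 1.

At row 3, column 1: row 3 has {3,4}; column 1 has {1,3,4}; that leaves 2.
At row 3, column 4: row 3 has {2,3,4}; column 4 has {3,4}; that leaves 1.
At row 4, column 3: row 4 has {3,4}; column 3 has {2,3,4}; that leaves 1.
At row 4, column 4: row 4 has {1,3,4}; column 4 has {1,3,4}; that leaves 2.

3 1 2 4 / 1 2 4 3 / 2 4 3 1 / 4 3 1 2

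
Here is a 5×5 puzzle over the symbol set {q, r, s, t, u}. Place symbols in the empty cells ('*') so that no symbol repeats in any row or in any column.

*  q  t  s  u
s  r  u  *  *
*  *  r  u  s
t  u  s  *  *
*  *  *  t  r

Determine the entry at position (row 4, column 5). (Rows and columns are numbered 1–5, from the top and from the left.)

At row 1, column 1: row 1 has {q,s,t,u}; column 1 has {s,t}; that leaves r.
At row 2, column 4: row 2 has {r,s,u}; column 4 has {s,t,u}; that leaves q.
At row 2, column 5: row 2 has {q,r,s,u}; column 5 has {r,s,u}; that leaves t.
At row 3, column 1: row 3 has {r,s,u}; column 1 has {r,s,t}; that leaves q.
At row 3, column 2: row 3 has {q,r,s,u}; column 2 has {q,r,u}; that leaves t.
At row 4, column 4: row 4 has {s,t,u}; column 4 has {q,s,t,u}; that leaves r.
At row 4, column 5: row 4 has {r,s,t,u}; column 5 has {r,s,t,u}; that leaves q.

q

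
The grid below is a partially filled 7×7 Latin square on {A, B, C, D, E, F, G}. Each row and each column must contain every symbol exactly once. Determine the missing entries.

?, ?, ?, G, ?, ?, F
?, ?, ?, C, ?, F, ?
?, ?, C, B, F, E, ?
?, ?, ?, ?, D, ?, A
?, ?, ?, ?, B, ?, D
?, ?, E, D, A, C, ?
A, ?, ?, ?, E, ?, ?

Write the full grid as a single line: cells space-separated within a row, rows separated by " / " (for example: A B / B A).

(r1,c5) = C
(r2,c5) = G
(r3,c7) = G
(r6,c7) = B
(r7,c4) = F
(r7,c7) = C
(r2,c7) = E
(r3,c1) = D
(r3,c2) = A
(r4,c4) = E
(r5,c4) = A
(r5,c6) = G
(r2,c1) = B
(r2,c2) = D
(r2,c3) = A
(r4,c6) = B
(r5,c3) = F
(r7,c6) = D
(r1,c1) = E
(r1,c2) = B
(r1,c3) = D
(r1,c6) = A
(r4,c3) = G
(r5,c1) = C
(r5,c2) = E
(r7,c2) = G
(r7,c3) = B
(r4,c1) = F
(r4,c2) = C
(r6,c1) = G
(r6,c2) = F

E B D G C A F / B D A C G F E / D A C B F E G / F C G E D B A / C E F A B G D / G F E D A C B / A G B F E D C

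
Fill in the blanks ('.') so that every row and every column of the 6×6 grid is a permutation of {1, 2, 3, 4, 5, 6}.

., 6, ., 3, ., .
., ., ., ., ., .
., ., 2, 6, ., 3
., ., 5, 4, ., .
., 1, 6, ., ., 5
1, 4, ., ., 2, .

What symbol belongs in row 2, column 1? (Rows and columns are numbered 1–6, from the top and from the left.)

5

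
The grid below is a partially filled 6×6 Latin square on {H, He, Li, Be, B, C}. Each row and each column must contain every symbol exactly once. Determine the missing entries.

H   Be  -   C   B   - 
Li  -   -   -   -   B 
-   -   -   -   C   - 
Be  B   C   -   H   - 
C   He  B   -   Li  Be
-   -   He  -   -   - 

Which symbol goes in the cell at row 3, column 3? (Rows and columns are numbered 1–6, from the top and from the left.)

row 1 has {H,Be,B,C}; column 3 has {He,B,C} — only Li is left for (r1,c3).
row 1 has {H,Li,Be,B,C}; column 6 has {Be,B} — only He is left for (r1,c6).
row 4 has {H,Be,B,C}; column 6 has {He,Be,B} — only Li is left for (r4,c6).
row 5 has {He,Li,Be,B,C}; column 4 has {C} — only H is left for (r5,c4).
row 6 has {He}; column 1 has {H,Li,Be,C} — only B is left for (r6,c1).
row 6 has {He,B}; column 5 has {H,Li,B,C} — only Be is left for (r6,c5).
row 2 has {Li,B}; column 5 has {H,Li,Be,B,C} — only He is left for (r2,c5).
row 3 has {C}; column 1 has {H,Li,Be,B,C} — only He is left for (r3,c1).
row 3 has {He,C}; column 6 has {He,Li,Be,B} — only H is left for (r3,c6).
row 4 has {H,Li,Be,B,C}; column 4 has {H,C} — only He is left for (r4,c4).
row 6 has {He,Be,B}; column 4 has {H,He,C} — only Li is left for (r6,c4).
row 6 has {He,Li,Be,B}; column 6 has {H,He,Li,Be,B} — only C is left for (r6,c6).
row 2 has {He,Li,B}; column 4 has {H,He,Li,C} — only Be is left for (r2,c4).
row 3 has {H,He,C}; column 2 has {He,Be,B} — only Li is left for (r3,c2).
row 3 has {H,He,Li,C}; column 3 has {He,Li,B,C} — only Be is left for (r3,c3).

Be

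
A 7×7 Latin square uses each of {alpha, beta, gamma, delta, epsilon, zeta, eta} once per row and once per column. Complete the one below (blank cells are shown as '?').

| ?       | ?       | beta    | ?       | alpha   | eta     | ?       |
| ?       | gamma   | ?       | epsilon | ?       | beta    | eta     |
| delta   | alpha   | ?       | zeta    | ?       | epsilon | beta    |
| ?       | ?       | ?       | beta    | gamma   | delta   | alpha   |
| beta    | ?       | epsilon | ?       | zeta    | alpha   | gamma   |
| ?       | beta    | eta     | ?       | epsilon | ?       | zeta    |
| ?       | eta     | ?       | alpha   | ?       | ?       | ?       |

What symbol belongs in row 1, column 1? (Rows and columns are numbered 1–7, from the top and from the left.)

epsilon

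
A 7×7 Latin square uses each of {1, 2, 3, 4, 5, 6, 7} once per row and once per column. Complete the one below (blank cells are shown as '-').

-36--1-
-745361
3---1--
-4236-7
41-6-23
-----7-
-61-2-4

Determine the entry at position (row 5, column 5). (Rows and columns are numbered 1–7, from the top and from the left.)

7

(r2,c1) = 2
(r4,c6) = 5
(r7,c4) = 7
(r7,c6) = 3
(r3,c6) = 4
(r4,c1) = 1
(r7,c1) = 5
(r1,c1) = 7
(r3,c4) = 2
(r6,c1) = 6
(r1,c4) = 4
(r1,c5) = 5
(r1,c7) = 2
(r3,c2) = 5
(r3,c3) = 7
(r3,c7) = 6
(r5,c3) = 5
(r5,c5) = 7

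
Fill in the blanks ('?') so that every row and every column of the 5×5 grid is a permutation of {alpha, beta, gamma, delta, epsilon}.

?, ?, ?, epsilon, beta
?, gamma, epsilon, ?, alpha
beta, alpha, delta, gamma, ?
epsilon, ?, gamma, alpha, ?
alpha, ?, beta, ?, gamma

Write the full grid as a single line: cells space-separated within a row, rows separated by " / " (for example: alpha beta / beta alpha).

gamma delta alpha epsilon beta / delta gamma epsilon beta alpha / beta alpha delta gamma epsilon / epsilon beta gamma alpha delta / alpha epsilon beta delta gamma

(r1,c2) = delta
(r1,c3) = alpha
(r2,c1) = delta
(r2,c4) = beta
(r3,c5) = epsilon
(r4,c2) = beta
(r4,c5) = delta
(r5,c2) = epsilon
(r5,c4) = delta
(r1,c1) = gamma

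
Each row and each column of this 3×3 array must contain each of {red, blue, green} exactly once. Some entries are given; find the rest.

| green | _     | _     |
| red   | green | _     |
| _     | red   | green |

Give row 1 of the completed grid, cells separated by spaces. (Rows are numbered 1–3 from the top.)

At row 1, column 2: row 1 has {green}; column 2 has {red,green}; that leaves blue.
At row 1, column 3: row 1 has {blue,green}; column 3 has {green}; that leaves red.

green blue red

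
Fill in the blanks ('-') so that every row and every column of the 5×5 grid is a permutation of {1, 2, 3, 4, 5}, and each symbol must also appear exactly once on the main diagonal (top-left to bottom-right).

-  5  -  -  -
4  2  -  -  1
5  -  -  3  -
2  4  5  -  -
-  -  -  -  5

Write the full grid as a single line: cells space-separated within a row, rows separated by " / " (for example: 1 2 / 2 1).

3 5 1 2 4 / 4 2 3 5 1 / 5 1 4 3 2 / 2 4 5 1 3 / 1 3 2 4 5

Cell (r2,c3): row 2 has {1,2,4}; column 3 has {5} → 3.
Cell (r2,c4): row 2 has {1,2,3,4}; column 4 has {3} → 5.
Cell (r3,c2): row 3 has {3,5}; column 2 has {2,4,5} → 1.
Cell (r3,c3): row 3 has {1,3,5}; column 3 has {3,5}; the diagonal has {2,5} → 4.
Cell (r3,c5): row 3 has {1,3,4,5}; column 5 has {1,5} → 2.
Cell (r4,c4): row 4 has {2,4,5}; column 4 has {3,5}; the diagonal has {2,4,5} → 1.
Cell (r4,c5): row 4 has {1,2,4,5}; column 5 has {1,2,5} → 3.
Cell (r5,c2): row 5 has {5}; column 2 has {1,2,4,5} → 3.
Cell (r1,c1): row 1 has {5}; column 1 has {2,4,5}; the diagonal has {1,2,4,5} → 3.
Cell (r1,c5): row 1 has {3,5}; column 5 has {1,2,3,5} → 4.
Cell (r5,c1): row 5 has {3,5}; column 1 has {2,3,4,5} → 1.
Cell (r5,c3): row 5 has {1,3,5}; column 3 has {3,4,5} → 2.
Cell (r5,c4): row 5 has {1,2,3,5}; column 4 has {1,3,5} → 4.
Cell (r1,c3): row 1 has {3,4,5}; column 3 has {2,3,4,5} → 1.
Cell (r1,c4): row 1 has {1,3,4,5}; column 4 has {1,3,4,5} → 2.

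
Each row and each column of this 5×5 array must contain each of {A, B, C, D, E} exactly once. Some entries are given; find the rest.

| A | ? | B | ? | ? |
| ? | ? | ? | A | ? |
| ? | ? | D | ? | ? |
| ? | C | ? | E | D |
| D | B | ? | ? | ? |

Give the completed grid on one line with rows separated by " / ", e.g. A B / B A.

(r4,c1) = B
(r4,c3) = A
(r5,c4) = C
(r1,c4) = D
(r3,c4) = B
(r5,c3) = E
(r5,c5) = A
(r1,c2) = E
(r1,c5) = C
(r2,c2) = D
(r2,c3) = C
(r3,c2) = A
(r3,c5) = E
(r2,c1) = E
(r2,c5) = B
(r3,c1) = C

A E B D C / E D C A B / C A D B E / B C A E D / D B E C A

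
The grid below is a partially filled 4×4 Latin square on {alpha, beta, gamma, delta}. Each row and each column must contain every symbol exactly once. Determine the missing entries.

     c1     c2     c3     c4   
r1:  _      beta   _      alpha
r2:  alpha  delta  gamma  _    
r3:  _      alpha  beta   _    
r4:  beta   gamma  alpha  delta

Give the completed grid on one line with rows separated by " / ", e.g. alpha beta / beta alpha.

gamma beta delta alpha / alpha delta gamma beta / delta alpha beta gamma / beta gamma alpha delta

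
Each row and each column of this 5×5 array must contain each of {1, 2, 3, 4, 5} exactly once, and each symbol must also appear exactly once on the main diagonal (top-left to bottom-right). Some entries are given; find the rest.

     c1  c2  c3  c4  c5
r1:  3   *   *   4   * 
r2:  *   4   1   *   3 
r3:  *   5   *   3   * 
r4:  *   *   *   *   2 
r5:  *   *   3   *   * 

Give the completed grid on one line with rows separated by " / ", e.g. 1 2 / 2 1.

3 2 5 4 1 / 2 4 1 5 3 / 1 5 2 3 4 / 5 3 4 1 2 / 4 1 3 2 5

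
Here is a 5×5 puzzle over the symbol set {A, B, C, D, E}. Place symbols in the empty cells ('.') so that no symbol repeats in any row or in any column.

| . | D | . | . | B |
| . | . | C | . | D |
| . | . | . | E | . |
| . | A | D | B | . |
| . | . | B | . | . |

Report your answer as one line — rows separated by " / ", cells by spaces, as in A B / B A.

A D E C B / B E C A D / D B A E C / C A D B E / E C B D A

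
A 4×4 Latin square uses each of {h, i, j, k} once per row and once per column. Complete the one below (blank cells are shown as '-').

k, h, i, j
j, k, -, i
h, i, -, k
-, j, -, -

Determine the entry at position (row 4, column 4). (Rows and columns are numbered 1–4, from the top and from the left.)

(r2,c3): row 2 has {i,j,k}; column 3 has {i}, so it must be h.
(r3,c3): row 3 has {h,i,k}; column 3 has {h,i}, so it must be j.
(r4,c1): row 4 has {j}; column 1 has {h,j,k}, so it must be i.
(r4,c3): row 4 has {i,j}; column 3 has {h,i,j}, so it must be k.
(r4,c4): row 4 has {i,j,k}; column 4 has {i,j,k}, so it must be h.

h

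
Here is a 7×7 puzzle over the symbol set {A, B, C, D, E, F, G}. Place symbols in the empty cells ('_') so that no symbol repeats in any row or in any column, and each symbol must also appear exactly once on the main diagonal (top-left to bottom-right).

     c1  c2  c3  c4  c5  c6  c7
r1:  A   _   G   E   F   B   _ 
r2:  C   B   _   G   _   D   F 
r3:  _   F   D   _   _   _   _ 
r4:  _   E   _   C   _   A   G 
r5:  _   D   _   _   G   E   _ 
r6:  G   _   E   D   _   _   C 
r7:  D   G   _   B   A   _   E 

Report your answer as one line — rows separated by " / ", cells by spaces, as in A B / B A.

A C G E F B D / C B A G E D F / E F D A C G B / F E B C D A G / B D C F G E A / G A E D B F C / D G F B A C E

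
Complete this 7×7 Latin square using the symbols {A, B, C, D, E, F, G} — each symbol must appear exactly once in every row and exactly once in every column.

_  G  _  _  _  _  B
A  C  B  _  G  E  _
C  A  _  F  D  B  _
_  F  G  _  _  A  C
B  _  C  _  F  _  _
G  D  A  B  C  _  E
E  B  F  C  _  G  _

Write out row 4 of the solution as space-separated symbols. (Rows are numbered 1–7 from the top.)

D F G E B A C

(r2,c4) = D
(r2,c7) = F
(r3,c3) = E
(r3,c7) = G
(r4,c1) = D
(r4,c4) = E
(r4,c5) = B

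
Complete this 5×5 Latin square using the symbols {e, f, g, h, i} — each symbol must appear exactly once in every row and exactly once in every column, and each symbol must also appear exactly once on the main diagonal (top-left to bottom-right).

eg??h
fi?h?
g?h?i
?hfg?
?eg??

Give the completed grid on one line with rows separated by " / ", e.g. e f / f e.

e g i f h / f i e h g / g f h e i / i h f g e / h e g i f

(r1,c3) = i
(r1,c4) = f
(r2,c3) = e
(r2,c5) = g
(r3,c2) = f
(r3,c4) = e
(r4,c1) = i
(r4,c5) = e
(r5,c1) = h
(r5,c4) = i
(r5,c5) = f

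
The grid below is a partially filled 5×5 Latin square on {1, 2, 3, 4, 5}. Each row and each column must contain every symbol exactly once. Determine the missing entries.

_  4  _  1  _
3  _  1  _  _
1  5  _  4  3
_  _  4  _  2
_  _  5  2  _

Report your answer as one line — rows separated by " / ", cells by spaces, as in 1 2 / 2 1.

2 4 3 1 5 / 3 2 1 5 4 / 1 5 2 4 3 / 5 1 4 3 2 / 4 3 5 2 1

(r1,c5) = 5
(r2,c2) = 2
(r2,c4) = 5
(r2,c5) = 4
(r3,c3) = 2
(r4,c1) = 5
(r4,c4) = 3
(r5,c1) = 4
(r5,c5) = 1
(r1,c1) = 2
(r1,c3) = 3
(r4,c2) = 1
(r5,c2) = 3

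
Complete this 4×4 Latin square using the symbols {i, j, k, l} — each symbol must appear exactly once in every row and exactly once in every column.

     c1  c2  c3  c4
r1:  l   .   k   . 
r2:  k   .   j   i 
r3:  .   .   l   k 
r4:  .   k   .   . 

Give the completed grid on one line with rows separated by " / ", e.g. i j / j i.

l i k j / k l j i / i j l k / j k i l

(r1,c4) = j
(r2,c2) = l
(r4,c3) = i
(r4,c4) = l
(r1,c2) = i
(r3,c2) = j
(r4,c1) = j
(r3,c1) = i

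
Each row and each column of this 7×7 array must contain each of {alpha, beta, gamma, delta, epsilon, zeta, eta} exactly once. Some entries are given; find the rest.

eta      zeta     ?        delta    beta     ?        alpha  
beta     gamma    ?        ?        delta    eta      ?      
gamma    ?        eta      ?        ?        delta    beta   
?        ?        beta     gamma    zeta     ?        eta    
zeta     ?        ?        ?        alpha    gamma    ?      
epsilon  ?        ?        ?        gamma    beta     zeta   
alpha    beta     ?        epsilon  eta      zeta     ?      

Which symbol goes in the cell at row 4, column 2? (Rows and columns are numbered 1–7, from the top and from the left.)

epsilon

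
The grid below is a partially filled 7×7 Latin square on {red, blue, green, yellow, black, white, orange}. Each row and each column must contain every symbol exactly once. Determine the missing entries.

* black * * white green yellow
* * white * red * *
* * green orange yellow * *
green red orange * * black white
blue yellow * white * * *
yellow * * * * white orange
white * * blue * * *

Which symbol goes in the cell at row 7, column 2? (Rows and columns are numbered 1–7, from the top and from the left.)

(r1,c4) = red
(r4,c4) = yellow
(r4,c5) = blue
(r1,c1) = orange
(r1,c3) = blue
(r2,c1) = black
(r2,c4) = green
(r2,c7) = blue
(r3,c1) = red
(r3,c6) = blue
(r3,c7) = black
(r6,c4) = black
(r6,c5) = green
(r2,c2) = orange
(r2,c6) = yellow
(r3,c2) = white
(r6,c2) = blue
(r6,c3) = red
(r7,c2) = green

green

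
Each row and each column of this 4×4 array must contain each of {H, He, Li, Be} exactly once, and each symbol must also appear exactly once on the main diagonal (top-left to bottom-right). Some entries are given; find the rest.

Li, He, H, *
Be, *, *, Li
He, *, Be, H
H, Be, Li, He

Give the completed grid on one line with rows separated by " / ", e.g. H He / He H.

At row 1, column 4: row 1 has {H,He,Li}; column 4 has {H,He,Li}; that leaves Be.
At row 2, column 2: row 2 has {Li,Be}; column 2 has {He,Be}; the diagonal has {He,Li,Be}; that leaves H.
At row 2, column 3: row 2 has {H,Li,Be}; column 3 has {H,Li,Be}; that leaves He.
At row 3, column 2: row 3 has {H,He,Be}; column 2 has {H,He,Be}; that leaves Li.

Li He H Be / Be H He Li / He Li Be H / H Be Li He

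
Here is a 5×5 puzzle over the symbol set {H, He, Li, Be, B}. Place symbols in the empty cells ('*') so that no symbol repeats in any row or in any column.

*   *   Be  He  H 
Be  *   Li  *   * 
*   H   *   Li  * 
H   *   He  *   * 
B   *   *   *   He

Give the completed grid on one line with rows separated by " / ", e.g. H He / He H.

Li B Be He H / Be He Li H B / He H B Li Be / H Be He B Li / B Li H Be He

row 1 has {H,He,Be}; column 1 has {H,Be,B} — only Li is left for (r1,c1).
row 1 has {H,He,Li,Be}; column 2 has {H} — only B is left for (r1,c2).
row 2 has {Li,Be}; column 2 has {H,B} — only He is left for (r2,c2).
row 2 has {He,Li,Be}; column 5 has {H,He} — only B is left for (r2,c5).
row 3 has {H,Li}; column 1 has {H,Li,Be,B} — only He is left for (r3,c1).
row 3 has {H,He,Li}; column 3 has {He,Li,Be} — only B is left for (r3,c3).
row 3 has {H,He,Li,B}; column 5 has {H,He,B} — only Be is left for (r3,c5).
row 4 has {H,He}; column 5 has {H,He,Be,B} — only Li is left for (r4,c5).
row 5 has {He,B}; column 3 has {He,Li,Be,B} — only H is left for (r5,c3).
row 5 has {H,He,B}; column 4 has {He,Li} — only Be is left for (r5,c4).
row 2 has {He,Li,Be,B}; column 4 has {He,Li,Be} — only H is left for (r2,c4).
row 4 has {H,He,Li}; column 2 has {H,He,B} — only Be is left for (r4,c2).
row 4 has {H,He,Li,Be}; column 4 has {H,He,Li,Be} — only B is left for (r4,c4).
row 5 has {H,He,Be,B}; column 2 has {H,He,Be,B} — only Li is left for (r5,c2).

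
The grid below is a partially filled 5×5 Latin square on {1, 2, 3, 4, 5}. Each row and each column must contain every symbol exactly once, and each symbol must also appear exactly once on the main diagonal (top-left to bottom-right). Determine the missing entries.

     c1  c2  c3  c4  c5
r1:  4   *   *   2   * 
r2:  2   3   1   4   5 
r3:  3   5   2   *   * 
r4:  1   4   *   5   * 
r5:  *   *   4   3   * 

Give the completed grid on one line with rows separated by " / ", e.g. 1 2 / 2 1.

4 1 5 2 3 / 2 3 1 4 5 / 3 5 2 1 4 / 1 4 3 5 2 / 5 2 4 3 1

(r1,c2): row 1 has {2,4}; column 2 has {3,4,5}, so it must be 1.
(r1,c5): row 1 has {1,2,4}; column 5 has {5}, so it must be 3.
(r3,c4): row 3 has {2,3,5}; column 4 has {2,3,4,5}, so it must be 1.
(r3,c5): row 3 has {1,2,3,5}; column 5 has {3,5}, so it must be 4.
(r4,c3): row 4 has {1,4,5}; column 3 has {1,2,4}, so it must be 3.
(r4,c5): row 4 has {1,3,4,5}; column 5 has {3,4,5}, so it must be 2.
(r5,c1): row 5 has {3,4}; column 1 has {1,2,3,4}, so it must be 5.
(r5,c2): row 5 has {3,4,5}; column 2 has {1,3,4,5}, so it must be 2.
(r5,c5): row 5 has {2,3,4,5}; column 5 has {2,3,4,5}; the diagonal has {2,3,4,5}, so it must be 1.
(r1,c3): row 1 has {1,2,3,4}; column 3 has {1,2,3,4}, so it must be 5.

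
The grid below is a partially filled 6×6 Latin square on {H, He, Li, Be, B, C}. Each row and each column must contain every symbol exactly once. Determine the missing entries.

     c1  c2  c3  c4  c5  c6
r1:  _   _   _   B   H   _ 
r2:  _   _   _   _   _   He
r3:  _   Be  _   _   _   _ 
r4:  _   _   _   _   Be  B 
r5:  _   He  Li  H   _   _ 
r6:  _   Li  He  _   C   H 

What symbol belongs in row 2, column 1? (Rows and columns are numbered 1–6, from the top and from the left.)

Be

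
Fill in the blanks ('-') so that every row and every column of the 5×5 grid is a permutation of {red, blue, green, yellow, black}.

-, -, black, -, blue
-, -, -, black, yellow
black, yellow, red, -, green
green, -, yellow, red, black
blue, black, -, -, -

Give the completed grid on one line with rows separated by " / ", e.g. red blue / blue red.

row 2 has {yellow,black}; column 1 has {blue,green,black} — only red is left for (r2,c1).
row 3 has {red,green,yellow,black}; column 4 has {red,black} — only blue is left for (r3,c4).
row 4 has {red,green,yellow,black}; column 2 has {yellow,black} — only blue is left for (r4,c2).
row 5 has {blue,black}; column 3 has {red,yellow,black} — only green is left for (r5,c3).
row 5 has {blue,green,black}; column 4 has {red,blue,black} — only yellow is left for (r5,c4).
row 5 has {blue,green,yellow,black}; column 5 has {blue,green,yellow,black} — only red is left for (r5,c5).
row 1 has {blue,black}; column 1 has {red,blue,green,black} — only yellow is left for (r1,c1).
row 1 has {blue,yellow,black}; column 4 has {red,blue,yellow,black} — only green is left for (r1,c4).
row 2 has {red,yellow,black}; column 2 has {blue,yellow,black} — only green is left for (r2,c2).
row 2 has {red,green,yellow,black}; column 3 has {red,green,yellow,black} — only blue is left for (r2,c3).
row 1 has {blue,green,yellow,black}; column 2 has {blue,green,yellow,black} — only red is left for (r1,c2).

yellow red black green blue / red green blue black yellow / black yellow red blue green / green blue yellow red black / blue black green yellow red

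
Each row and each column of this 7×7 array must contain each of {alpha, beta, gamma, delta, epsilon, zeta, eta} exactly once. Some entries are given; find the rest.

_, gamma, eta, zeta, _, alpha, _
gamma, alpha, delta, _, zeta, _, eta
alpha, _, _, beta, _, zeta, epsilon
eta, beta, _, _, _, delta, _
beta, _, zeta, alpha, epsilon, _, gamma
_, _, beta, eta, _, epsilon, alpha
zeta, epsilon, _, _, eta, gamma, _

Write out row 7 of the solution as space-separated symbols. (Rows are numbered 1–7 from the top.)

zeta epsilon alpha delta eta gamma beta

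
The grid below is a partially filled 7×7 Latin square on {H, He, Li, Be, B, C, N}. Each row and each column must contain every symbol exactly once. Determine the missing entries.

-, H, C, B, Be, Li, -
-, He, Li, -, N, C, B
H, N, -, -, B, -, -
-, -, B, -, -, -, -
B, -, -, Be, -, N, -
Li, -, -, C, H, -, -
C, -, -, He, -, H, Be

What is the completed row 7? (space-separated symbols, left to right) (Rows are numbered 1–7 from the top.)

C B N He Li H Be

(r2,c1) = Be
(r2,c4) = H
(r3,c4) = Li
(r4,c4) = N
(r7,c3) = N
(r7,c5) = Li
(r4,c1) = He
(r4,c5) = C
(r4,c6) = Be
(r5,c5) = He
(r7,c2) = B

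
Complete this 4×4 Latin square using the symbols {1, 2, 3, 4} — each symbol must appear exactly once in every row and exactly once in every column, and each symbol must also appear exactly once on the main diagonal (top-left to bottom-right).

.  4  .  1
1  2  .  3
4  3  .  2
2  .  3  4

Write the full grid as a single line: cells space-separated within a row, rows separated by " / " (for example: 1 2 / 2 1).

3 4 2 1 / 1 2 4 3 / 4 3 1 2 / 2 1 3 4

At row 1, column 1: row 1 has {1,4}; column 1 has {1,2,4}; the diagonal has {2,4}; that leaves 3.
At row 1, column 3: row 1 has {1,3,4}; column 3 has {3}; that leaves 2.
At row 2, column 3: row 2 has {1,2,3}; column 3 has {2,3}; that leaves 4.
At row 3, column 3: row 3 has {2,3,4}; column 3 has {2,3,4}; the diagonal has {2,3,4}; that leaves 1.
At row 4, column 2: row 4 has {2,3,4}; column 2 has {2,3,4}; that leaves 1.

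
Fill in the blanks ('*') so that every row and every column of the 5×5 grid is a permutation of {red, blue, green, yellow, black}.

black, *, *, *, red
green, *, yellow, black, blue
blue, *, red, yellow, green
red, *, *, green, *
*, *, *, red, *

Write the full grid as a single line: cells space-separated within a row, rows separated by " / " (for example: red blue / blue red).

black yellow green blue red / green red yellow black blue / blue black red yellow green / red blue black green yellow / yellow green blue red black

(r1,c4) = blue
(r2,c2) = red
(r3,c2) = black
(r5,c1) = yellow
(r5,c5) = black
(r1,c3) = green
(r4,c5) = yellow
(r5,c3) = blue
(r1,c2) = yellow
(r4,c2) = blue
(r4,c3) = black
(r5,c2) = green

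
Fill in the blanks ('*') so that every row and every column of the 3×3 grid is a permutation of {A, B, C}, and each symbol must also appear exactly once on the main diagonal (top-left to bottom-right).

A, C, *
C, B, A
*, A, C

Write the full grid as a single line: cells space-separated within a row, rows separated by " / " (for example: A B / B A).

A C B / C B A / B A C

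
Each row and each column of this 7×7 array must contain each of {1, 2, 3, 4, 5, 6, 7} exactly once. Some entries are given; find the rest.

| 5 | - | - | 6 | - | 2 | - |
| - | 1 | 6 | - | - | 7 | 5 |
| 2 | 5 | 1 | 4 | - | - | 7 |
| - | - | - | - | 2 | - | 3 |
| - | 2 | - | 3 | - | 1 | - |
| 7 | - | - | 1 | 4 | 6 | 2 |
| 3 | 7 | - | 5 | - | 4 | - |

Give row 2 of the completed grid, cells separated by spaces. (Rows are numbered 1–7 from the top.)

(r2,c1): row 2 has {1,5,6,7}; column 1 has {2,3,5,7}, so it must be 4.
(r2,c4): row 2 has {1,4,5,6,7}; column 4 has {1,3,4,5,6}, so it must be 2.
(r2,c5): row 2 has {1,2,4,5,6,7}; column 5 has {2,4}, so it must be 3.

4 1 6 2 3 7 5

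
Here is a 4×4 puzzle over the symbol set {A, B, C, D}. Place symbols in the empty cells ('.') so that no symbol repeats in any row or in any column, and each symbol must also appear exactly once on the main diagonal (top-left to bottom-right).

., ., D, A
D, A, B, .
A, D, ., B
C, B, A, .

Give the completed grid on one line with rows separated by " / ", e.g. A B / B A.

B C D A / D A B C / A D C B / C B A D

At row 1, column 1: row 1 has {A,D}; column 1 has {A,C,D}; the diagonal has {A}; that leaves B.
At row 1, column 2: row 1 has {A,B,D}; column 2 has {A,B,D}; that leaves C.
At row 2, column 4: row 2 has {A,B,D}; column 4 has {A,B}; that leaves C.
At row 3, column 3: row 3 has {A,B,D}; column 3 has {A,B,D}; the diagonal has {A,B}; that leaves C.
At row 4, column 4: row 4 has {A,B,C}; column 4 has {A,B,C}; the diagonal has {A,B,C}; that leaves D.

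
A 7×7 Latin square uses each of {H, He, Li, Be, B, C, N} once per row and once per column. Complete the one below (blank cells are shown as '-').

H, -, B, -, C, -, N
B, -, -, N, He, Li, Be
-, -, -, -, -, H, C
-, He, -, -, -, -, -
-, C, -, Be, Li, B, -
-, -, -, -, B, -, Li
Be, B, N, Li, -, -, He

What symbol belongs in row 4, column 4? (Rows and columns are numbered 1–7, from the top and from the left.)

At row 1, column 4: row 1 has {H,B,C,N}; column 4 has {Li,Be,N}; that leaves He.
At row 1, column 6: row 1 has {H,He,B,C,N}; column 6 has {H,Li,B}; that leaves Be.
At row 2, column 2: row 2 has {He,Li,Be,B,N}; column 2 has {He,B,C}; that leaves H.
At row 2, column 3: row 2 has {H,He,Li,Be,B,N}; column 3 has {B,N}; that leaves C.
At row 3, column 4: row 3 has {H,C}; column 4 has {He,Li,Be,N}; that leaves B.
At row 5, column 7: row 5 has {Li,Be,B,C}; column 7 has {He,Li,Be,C,N}; that leaves H.
At row 7, column 5: row 7 has {He,Li,Be,B,N}; column 5 has {He,Li,B,C}; that leaves H.
At row 7, column 6: row 7 has {H,He,Li,Be,B,N}; column 6 has {H,Li,Be,B}; that leaves C.
At row 1, column 2: row 1 has {H,He,Be,B,C,N}; column 2 has {H,He,B,C}; that leaves Li.
At row 4, column 6: row 4 has {He}; column 6 has {H,Li,Be,B,C}; that leaves N.
At row 4, column 7: row 4 has {He,N}; column 7 has {H,He,Li,Be,C,N}; that leaves B.
At row 5, column 3: row 5 has {H,Li,Be,B,C}; column 3 has {B,C,N}; that leaves He.
At row 6, column 6: row 6 has {Li,B}; column 6 has {H,Li,Be,B,C,N}; that leaves He.
At row 4, column 5: row 4 has {He,B,N}; column 5 has {H,He,Li,B,C}; that leaves Be.
At row 5, column 1: row 5 has {H,He,Li,Be,B,C}; column 1 has {H,Be,B}; that leaves N.
At row 6, column 1: row 6 has {He,Li,B}; column 1 has {H,Be,B,N}; that leaves C.
At row 6, column 4: row 6 has {He,Li,B,C}; column 4 has {He,Li,Be,B,N}; that leaves H.
At row 3, column 5: row 3 has {H,B,C}; column 5 has {H,He,Li,Be,B,C}; that leaves N.
At row 4, column 1: row 4 has {He,Be,B,N}; column 1 has {H,Be,B,C,N}; that leaves Li.
At row 4, column 3: row 4 has {He,Li,Be,B,N}; column 3 has {He,B,C,N}; that leaves H.
At row 4, column 4: row 4 has {H,He,Li,Be,B,N}; column 4 has {H,He,Li,Be,B,N}; that leaves C.

C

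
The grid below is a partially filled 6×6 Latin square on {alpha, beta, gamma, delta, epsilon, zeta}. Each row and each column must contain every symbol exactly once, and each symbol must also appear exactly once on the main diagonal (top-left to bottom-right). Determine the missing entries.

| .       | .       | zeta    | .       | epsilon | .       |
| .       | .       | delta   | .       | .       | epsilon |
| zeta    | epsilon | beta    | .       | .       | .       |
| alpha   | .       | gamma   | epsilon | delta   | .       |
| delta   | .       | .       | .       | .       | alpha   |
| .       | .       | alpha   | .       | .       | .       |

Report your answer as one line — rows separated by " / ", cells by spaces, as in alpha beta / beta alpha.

gamma delta zeta alpha epsilon beta / beta alpha delta zeta gamma epsilon / zeta epsilon beta delta alpha gamma / alpha beta gamma epsilon delta zeta / delta gamma epsilon beta zeta alpha / epsilon zeta alpha gamma beta delta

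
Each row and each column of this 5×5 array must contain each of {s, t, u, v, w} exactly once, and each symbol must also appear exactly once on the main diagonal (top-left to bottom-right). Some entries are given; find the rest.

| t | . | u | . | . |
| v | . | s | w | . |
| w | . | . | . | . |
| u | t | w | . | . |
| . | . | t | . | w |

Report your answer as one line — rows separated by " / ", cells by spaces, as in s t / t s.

t w u v s / v u s w t / w s v t u / u t w s v / s v t u w

Cell (r2,c2): row 2 has {s,v,w}; column 2 has {t}; the diagonal has {t,w} → u.
Cell (r2,c5): row 2 has {s,u,v,w}; column 5 has {w} → t.
Cell (r3,c3): row 3 has {w}; column 3 has {s,t,u,w}; the diagonal has {t,u,w} → v.
Cell (r4,c4): row 4 has {t,u,w}; column 4 has {w}; the diagonal has {t,u,v,w} → s.
Cell (r4,c5): row 4 has {s,t,u,w}; column 5 has {t,w} → v.
Cell (r5,c1): row 5 has {t,w}; column 1 has {t,u,v,w} → s.
Cell (r5,c2): row 5 has {s,t,w}; column 2 has {t,u} → v.
Cell (r5,c4): row 5 has {s,t,v,w}; column 4 has {s,w} → u.
Cell (r1,c4): row 1 has {t,u}; column 4 has {s,u,w} → v.
Cell (r1,c5): row 1 has {t,u,v}; column 5 has {t,v,w} → s.
Cell (r3,c2): row 3 has {v,w}; column 2 has {t,u,v} → s.
Cell (r3,c4): row 3 has {s,v,w}; column 4 has {s,u,v,w} → t.
Cell (r3,c5): row 3 has {s,t,v,w}; column 5 has {s,t,v,w} → u.
Cell (r1,c2): row 1 has {s,t,u,v}; column 2 has {s,t,u,v} → w.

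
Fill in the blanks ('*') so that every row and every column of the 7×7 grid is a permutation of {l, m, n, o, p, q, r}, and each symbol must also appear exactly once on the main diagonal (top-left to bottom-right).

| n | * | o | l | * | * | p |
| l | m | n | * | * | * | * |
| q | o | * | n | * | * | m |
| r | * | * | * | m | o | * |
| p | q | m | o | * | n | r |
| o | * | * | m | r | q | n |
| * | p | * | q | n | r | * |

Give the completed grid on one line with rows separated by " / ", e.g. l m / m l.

(r1,c2) = r
(r1,c5) = q
(r1,c6) = m
(r2,c6) = p
(r3,c6) = l
(r4,c4) = p
(r5,c5) = l
(r6,c2) = l
(r6,c3) = p
(r7,c1) = m
(r7,c3) = l
(r7,c7) = o
(r2,c4) = r
(r2,c5) = o
(r2,c7) = q
(r3,c3) = r
(r3,c5) = p
(r4,c2) = n
(r4,c3) = q
(r4,c7) = l

n r o l q m p / l m n r o p q / q o r n p l m / r n q p m o l / p q m o l n r / o l p m r q n / m p l q n r o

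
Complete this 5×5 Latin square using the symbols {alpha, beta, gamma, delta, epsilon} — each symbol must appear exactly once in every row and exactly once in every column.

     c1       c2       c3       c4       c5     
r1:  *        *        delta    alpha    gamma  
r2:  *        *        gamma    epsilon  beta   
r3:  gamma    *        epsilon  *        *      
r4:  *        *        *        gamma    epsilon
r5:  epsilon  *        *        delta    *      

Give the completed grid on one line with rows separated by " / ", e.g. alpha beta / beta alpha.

beta epsilon delta alpha gamma / alpha delta gamma epsilon beta / gamma alpha epsilon beta delta / delta beta alpha gamma epsilon / epsilon gamma beta delta alpha

(r1,c1) = beta
(r1,c2) = epsilon
(r3,c4) = beta
(r5,c5) = alpha
(r3,c5) = delta
(r5,c3) = beta
(r3,c2) = alpha
(r4,c3) = alpha
(r5,c2) = gamma
(r2,c2) = delta
(r4,c1) = delta
(r4,c2) = beta
(r2,c1) = alpha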